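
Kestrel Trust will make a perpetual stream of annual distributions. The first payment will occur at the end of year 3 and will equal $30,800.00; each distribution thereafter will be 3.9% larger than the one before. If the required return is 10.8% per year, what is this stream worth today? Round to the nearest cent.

$363598.52

Value at end of year 2: C₁ / (r − g) = $30,800.00 / (0.108 − 0.039) = $446,376.8116
Discount to today: PV = $446,376.8116 / (1 + 0.108)^2 = $446,376.8116 / 1.227664 = $363,598.52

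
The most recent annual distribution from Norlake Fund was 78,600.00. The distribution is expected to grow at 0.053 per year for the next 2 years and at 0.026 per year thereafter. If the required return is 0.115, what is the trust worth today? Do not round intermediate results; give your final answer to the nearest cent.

952471.85

D_1 = 82765.80000
D_2 = 87152.38740
Terminal value at year 2: TV = D_2×(1+g_2)/(r−g_2) = 89418.34947/0.089 = 1004700.55587
P_0 = D_1/(1+r)^1 + D_2/(1+r)^2 + TV/(1+r)^2
    = 74229.41704 + 70101.86201 + 808140.56657 = 952471.84562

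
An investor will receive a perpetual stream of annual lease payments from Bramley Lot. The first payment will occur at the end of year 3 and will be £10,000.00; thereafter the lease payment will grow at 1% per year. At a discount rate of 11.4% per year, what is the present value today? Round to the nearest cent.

Value at end of year 2: C₁ / (r − g) = £10,000.00 / (0.114 − 0.01) = £96,153.8462
Discount to today: PV = £96,153.8462 / (1 + 0.114)^2 = £96,153.8462 / 1.240996 = £77,481.19

£77481.19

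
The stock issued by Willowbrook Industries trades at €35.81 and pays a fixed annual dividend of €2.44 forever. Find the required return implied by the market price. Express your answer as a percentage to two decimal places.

6.81%

P = C/r ⇒ r = C/P = €2.44/€35.81 = 0.068137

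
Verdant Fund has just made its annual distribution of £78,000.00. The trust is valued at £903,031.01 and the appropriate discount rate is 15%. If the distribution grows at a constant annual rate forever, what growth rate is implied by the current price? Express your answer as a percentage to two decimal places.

P = D₀(1+g)/(r−g) ⇒ P(r−g) = D₀(1+g) ⇒ g(P+D₀) = P·r − D₀
g = (P·r − D₀)/(P + D₀) = (£903,031.01×0.15 − £78,000.00) / (£903,031.01 + £78,000.00) = 0.058566

5.86%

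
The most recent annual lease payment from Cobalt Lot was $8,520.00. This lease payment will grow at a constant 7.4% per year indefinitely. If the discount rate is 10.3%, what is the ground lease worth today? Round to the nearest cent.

$315533.79

D₁ = D₀ × (1 + g) = $8,520.00 × 1.074 = $9,150.4800
Growing perpetuity: P = D₁ / (r − g) = $9,150.4800 / (0.103 − 0.074) = $315,533.79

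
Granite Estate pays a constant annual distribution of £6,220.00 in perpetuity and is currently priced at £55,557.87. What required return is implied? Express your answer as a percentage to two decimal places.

11.20%

P = C/r ⇒ r = C/P = £6,220.00/£55,557.87 = 0.111955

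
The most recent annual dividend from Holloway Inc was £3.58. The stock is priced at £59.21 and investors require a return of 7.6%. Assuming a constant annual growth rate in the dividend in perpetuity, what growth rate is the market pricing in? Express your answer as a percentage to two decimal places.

P = D₀(1+g)/(r−g) ⇒ P(r−g) = D₀(1+g) ⇒ g(P+D₀) = P·r − D₀
g = (P·r − D₀)/(P + D₀) = (£59.21×0.076 − £3.58) / (£59.21 + £3.58) = 0.014651

1.47%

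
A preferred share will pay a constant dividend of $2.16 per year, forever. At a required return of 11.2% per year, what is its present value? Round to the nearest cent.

Level perpetuity: PV = C / r = $2.16 / 0.112 = $19.29

$19.29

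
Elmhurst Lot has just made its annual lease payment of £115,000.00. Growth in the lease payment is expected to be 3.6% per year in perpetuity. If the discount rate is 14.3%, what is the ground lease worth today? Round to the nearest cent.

£1113457.94

D₁ = D₀ × (1 + g) = £115,000.00 × 1.036 = £119,140.0000
Growing perpetuity: P = D₁ / (r − g) = £119,140.0000 / (0.143 − 0.036) = £1,113,457.94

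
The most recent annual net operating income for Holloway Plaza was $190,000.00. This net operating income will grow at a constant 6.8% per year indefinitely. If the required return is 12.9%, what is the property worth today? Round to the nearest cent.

D₁ = D₀ × (1 + g) = $190,000.00 × 1.068 = $202,920.0000
Growing perpetuity: P = D₁ / (r − g) = $202,920.0000 / (0.129 − 0.068) = $3,326,557.38

$3326557.38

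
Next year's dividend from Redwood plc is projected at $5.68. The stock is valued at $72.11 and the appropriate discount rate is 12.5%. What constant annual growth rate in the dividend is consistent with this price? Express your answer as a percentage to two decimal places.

P = D₁/(r−g) ⇒ g = r − D₁/P = 0.125 − $5.68/$72.11 = 0.046231

4.62%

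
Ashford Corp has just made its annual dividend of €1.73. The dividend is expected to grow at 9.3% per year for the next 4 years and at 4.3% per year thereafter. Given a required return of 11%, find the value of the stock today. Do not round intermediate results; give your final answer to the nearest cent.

D_1 = 1.89089
D_2 = 2.06674
D_3 = 2.25895
D_4 = 2.46903
Terminal value at year 4: TV = D_4×(1+g_2)/(r−g_2) = 2.57520/0.067 = 38.43583
P_0 = D_1/(1+r)^1 + D_2/(1+r)^2 + D_3/(1+r)^3 + D_4/(1+r)^4 + TV/(1+r)^4
    = 1.70350 + 1.67741 + 1.65172 + 1.62643 + 25.31887 = 31.97794

€31.98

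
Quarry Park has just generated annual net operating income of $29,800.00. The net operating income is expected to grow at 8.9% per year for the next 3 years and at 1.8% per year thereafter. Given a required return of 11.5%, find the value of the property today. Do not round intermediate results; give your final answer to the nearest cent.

$376669.48

D_1 = 32452.20000
D_2 = 35340.44580
D_3 = 38485.74548
Terminal value at year 3: TV = D_3×(1+g_2)/(r−g_2) = 39178.48889/0.097 = 403901.94737
P_0 = D_1/(1+r)^1 + D_2/(1+r)^2 + D_3/(1+r)^3 + TV/(1+r)^3
    = 29105.11211 + 28426.42788 + 27763.56947 + 291374.36826 = 376669.47772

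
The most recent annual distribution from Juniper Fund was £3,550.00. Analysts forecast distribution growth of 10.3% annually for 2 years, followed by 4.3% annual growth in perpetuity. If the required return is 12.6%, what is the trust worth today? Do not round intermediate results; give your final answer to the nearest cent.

£49690.35

D_1 = 3915.65000
D_2 = 4318.96195
Terminal value at year 2: TV = D_2×(1+g_2)/(r−g_2) = 4504.67731/0.083 = 54273.22065
P_0 = D_1/(1+r)^1 + D_2/(1+r)^2 + TV/(1+r)^2
    = 3477.48668 + 3406.45453 + 42806.41060 = 49690.35182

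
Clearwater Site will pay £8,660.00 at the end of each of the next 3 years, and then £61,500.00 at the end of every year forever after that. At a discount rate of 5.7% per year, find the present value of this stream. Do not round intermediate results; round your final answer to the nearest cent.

£936917.78

PV of 3-year annuity: £8,660.00 × [1 − (1+0.057)^−3] / 0.057 = 23277.37063
Perpetuity value at year 3: £61,500.00 / 0.057 = 1078947.36842
PV of perpetuity: 1078947.36842 / (1+0.057)^3 = 913640.40613
Total PV = 23277.37063 + 913640.40613 = 936917.77675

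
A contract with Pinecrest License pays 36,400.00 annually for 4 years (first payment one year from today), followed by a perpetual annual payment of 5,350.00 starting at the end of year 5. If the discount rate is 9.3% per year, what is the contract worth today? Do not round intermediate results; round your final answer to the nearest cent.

157461.34

PV of 4-year annuity: 36,400.00 × [1 − (1+0.093)^−4] / 0.093 = 117153.43738
Perpetuity value at year 4: 5,350.00 / 0.093 = 57526.88172
PV of perpetuity: 57526.88172 / (1+0.093)^4 = 40307.90123
Total PV = 117153.43738 + 40307.90123 = 157461.33860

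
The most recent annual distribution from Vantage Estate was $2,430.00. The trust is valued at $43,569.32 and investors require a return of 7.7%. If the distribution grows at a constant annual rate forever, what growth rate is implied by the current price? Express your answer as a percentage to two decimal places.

2.01%

P = D₀(1+g)/(r−g) ⇒ P(r−g) = D₀(1+g) ⇒ g(P+D₀) = P·r − D₀
g = (P·r − D₀)/(P + D₀) = ($43,569.32×0.077 − $2,430.00) / ($43,569.32 + $2,430.00) = 0.020105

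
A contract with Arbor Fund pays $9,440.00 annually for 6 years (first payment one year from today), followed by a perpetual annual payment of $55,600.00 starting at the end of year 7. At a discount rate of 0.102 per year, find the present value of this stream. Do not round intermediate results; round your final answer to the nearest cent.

$345232.04

PV of 6-year annuity: $9,440.00 × [1 − (1+0.102)^−6] / 0.102 = 40873.80899
Perpetuity value at year 6: $55,600.00 / 0.102 = 545098.03922
PV of perpetuity: 545098.03922 / (1+0.102)^6 = 304358.23206
Total PV = 40873.80899 + 304358.23206 = 345232.04104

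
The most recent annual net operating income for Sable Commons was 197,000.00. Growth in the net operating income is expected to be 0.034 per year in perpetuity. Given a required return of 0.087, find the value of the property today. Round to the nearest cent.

3843358.49

D₁ = D₀ × (1 + g) = 197,000.00 × 1.034 = 203,698.0000
Growing perpetuity: P = D₁ / (r − g) = 203,698.0000 / (0.087 − 0.034) = 3,843,358.49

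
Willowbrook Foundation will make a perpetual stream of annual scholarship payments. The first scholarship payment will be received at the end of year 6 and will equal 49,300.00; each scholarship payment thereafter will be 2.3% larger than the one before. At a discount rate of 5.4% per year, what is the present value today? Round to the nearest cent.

1222593.75

Value at end of year 5: C₁ / (r − g) = 49,300.00 / (0.054 − 0.023) = 1,590,322.5806
Discount to today: PV = 1,590,322.5806 / (1 + 0.054)^5 = 1,590,322.5806 / 1.300778 = 1,222,593.75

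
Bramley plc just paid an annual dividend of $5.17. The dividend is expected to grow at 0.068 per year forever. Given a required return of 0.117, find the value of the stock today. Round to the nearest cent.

$112.68

D₁ = D₀ × (1 + g) = $5.17 × 1.068 = $5.5216
Growing perpetuity: P = D₁ / (r − g) = $5.5216 / (0.117 − 0.068) = $112.68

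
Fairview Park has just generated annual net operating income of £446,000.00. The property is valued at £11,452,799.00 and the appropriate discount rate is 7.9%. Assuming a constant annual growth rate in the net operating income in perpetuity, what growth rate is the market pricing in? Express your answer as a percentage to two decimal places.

3.86%

P = D₀(1+g)/(r−g) ⇒ P(r−g) = D₀(1+g) ⇒ g(P+D₀) = P·r − D₀
g = (P·r − D₀)/(P + D₀) = (£11,452,799.00×0.079 − £446,000.00) / (£11,452,799.00 + £446,000.00) = 0.038556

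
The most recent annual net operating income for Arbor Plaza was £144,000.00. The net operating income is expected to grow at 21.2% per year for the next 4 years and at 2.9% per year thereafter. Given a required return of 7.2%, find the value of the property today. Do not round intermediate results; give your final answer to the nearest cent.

£6420684.80

D_1 = 174528.00000
D_2 = 211527.93600
D_3 = 256371.85843
D_4 = 310722.69242
Terminal value at year 4: TV = D_4×(1+g_2)/(r−g_2) = 319733.65050/0.043 = 7435666.29069
P_0 = D_1/(1+r)^1 + D_2/(1+r)^2 + D_3/(1+r)^3 + D_4/(1+r)^4 + TV/(1+r)^4
    = 162805.97015 + 184067.94386 + 208106.66787 + 235284.77749 + 5630419.44261 = 6420684.80198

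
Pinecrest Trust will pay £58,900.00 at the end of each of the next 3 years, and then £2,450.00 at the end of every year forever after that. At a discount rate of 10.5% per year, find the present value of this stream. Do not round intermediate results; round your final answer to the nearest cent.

£162489.55

PV of 3-year annuity: £58,900.00 × [1 − (1+0.105)^−3] / 0.105 = 145195.77193
Perpetuity value at year 3: £2,450.00 / 0.105 = 23333.33333
PV of perpetuity: 23333.33333 / (1+0.105)^3 = 17293.78085
Total PV = 145195.77193 + 17293.78085 = 162489.55278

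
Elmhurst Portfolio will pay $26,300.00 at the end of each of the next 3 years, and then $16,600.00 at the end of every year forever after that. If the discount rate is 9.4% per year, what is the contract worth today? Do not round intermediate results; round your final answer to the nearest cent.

$200975.31

PV of 3-year annuity: $26,300.00 × [1 − (1+0.094)^−3] / 0.094 = 66101.30325
Perpetuity value at year 3: $16,600.00 / 0.094 = 176595.74468
PV of perpetuity: 176595.74468 / (1+0.094)^3 = 134874.00955
Total PV = 66101.30325 + 134874.00955 = 200975.31280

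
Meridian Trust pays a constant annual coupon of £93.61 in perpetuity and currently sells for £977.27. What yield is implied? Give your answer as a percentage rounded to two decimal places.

9.58%

P = C/r ⇒ r = C/P = £93.61/£977.27 = 0.095787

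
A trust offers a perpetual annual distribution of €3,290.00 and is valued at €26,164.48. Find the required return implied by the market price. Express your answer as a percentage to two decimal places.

P = C/r ⇒ r = C/P = €3,290.00/€26,164.48 = 0.125743

12.57%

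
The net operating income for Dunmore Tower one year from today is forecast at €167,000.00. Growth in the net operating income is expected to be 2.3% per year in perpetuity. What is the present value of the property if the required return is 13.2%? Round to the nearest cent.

Growing perpetuity: P = D₁ / (r − g) = €167,000.0000 / (0.132 − 0.023) = €1,532,110.09

€1532110.09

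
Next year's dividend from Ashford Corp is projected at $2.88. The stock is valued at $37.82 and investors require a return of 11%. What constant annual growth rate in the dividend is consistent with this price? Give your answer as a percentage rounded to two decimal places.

3.38%

P = D₁/(r−g) ⇒ g = r − D₁/P = 0.11 − $2.88/$37.82 = 0.033850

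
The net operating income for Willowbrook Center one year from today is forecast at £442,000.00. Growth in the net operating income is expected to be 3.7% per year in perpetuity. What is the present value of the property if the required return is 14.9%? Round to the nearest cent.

£3946428.57

Growing perpetuity: P = D₁ / (r − g) = £442,000.0000 / (0.149 − 0.037) = £3,946,428.57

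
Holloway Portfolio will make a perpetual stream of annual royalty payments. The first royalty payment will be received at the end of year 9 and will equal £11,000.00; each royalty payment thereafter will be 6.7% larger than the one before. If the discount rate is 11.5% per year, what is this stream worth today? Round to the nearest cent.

Value at end of year 8: C₁ / (r − g) = £11,000.00 / (0.115 − 0.067) = £229,166.6667
Discount to today: PV = £229,166.6667 / (1 + 0.115)^8 = £229,166.6667 / 2.388905 = £95,929.57

£95929.57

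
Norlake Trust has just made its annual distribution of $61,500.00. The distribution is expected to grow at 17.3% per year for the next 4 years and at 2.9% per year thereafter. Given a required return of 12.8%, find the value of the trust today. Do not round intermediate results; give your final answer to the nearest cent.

$1019032.59

D_1 = 72139.50000
D_2 = 84619.63350
D_3 = 99258.83010
D_4 = 116430.60770
Terminal value at year 4: TV = D_4×(1+g_2)/(r−g_2) = 119807.09533/0.099 = 1210172.68005
P_0 = D_1/(1+r)^1 + D_2/(1+r)^2 + D_3/(1+r)^3 + D_4/(1+r)^4 + TV/(1+r)^4
    = 63953.45745 + 66504.79219 + 69157.90889 + 71916.86803 + 747499.56767 = 1019032.59422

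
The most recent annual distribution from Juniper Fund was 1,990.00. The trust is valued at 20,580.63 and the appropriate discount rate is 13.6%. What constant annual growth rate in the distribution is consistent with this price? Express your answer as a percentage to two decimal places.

P = D₀(1+g)/(r−g) ⇒ P(r−g) = D₀(1+g) ⇒ g(P+D₀) = P·r − D₀
g = (P·r − D₀)/(P + D₀) = (20,580.63×0.136 − 1,990.00) / (20,580.63 + 1,990.00) = 0.035842

3.58%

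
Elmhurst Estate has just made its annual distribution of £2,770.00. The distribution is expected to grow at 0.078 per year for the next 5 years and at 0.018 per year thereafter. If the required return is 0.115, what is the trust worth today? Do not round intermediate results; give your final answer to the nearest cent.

£37087.72

D_1 = 2986.06000
D_2 = 3218.97268
D_3 = 3470.05255
D_4 = 3740.71665
D_5 = 4032.49255
Terminal value at year 5: TV = D_5×(1+g_2)/(r−g_2) = 4105.07741/0.097 = 42320.38569
P_0 = D_1/(1+r)^1 + D_2/(1+r)^2 + D_3/(1+r)^3 + D_4/(1+r)^4 + D_5/(1+r)^5 + TV/(1+r)^5
    = 2678.08072 + 2589.21167 + 2503.29164 + 2420.22277 + 2339.91045 + 24556.99830 = 37087.71555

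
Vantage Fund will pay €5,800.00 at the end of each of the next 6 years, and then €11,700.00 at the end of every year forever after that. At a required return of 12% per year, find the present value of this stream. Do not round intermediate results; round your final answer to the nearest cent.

PV of 6-year annuity: €5,800.00 × [1 − (1+0.12)^−6] / 0.12 = 23846.16248
Perpetuity value at year 6: €11,700.00 / 0.12 = 97500.00000
PV of perpetuity: 97500.00000 / (1+0.12)^6 = 49396.53431
Total PV = 23846.16248 + 49396.53431 = 73242.69679

€73242.70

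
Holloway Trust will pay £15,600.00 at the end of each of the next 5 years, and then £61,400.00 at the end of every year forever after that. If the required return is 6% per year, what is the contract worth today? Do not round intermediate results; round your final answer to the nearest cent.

PV of 5-year annuity: £15,600.00 × [1 − (1+0.06)^−5] / 0.06 = 65712.87505
Perpetuity value at year 5: £61,400.00 / 0.06 = 1023333.33333
PV of perpetuity: 1023333.33333 / (1+0.06)^5 = 764694.19690
Total PV = 65712.87505 + 764694.19690 = 830407.07195

£830407.07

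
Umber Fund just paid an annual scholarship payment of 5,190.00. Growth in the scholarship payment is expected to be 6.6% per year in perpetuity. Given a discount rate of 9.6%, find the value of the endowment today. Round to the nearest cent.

D₁ = D₀ × (1 + g) = 5,190.00 × 1.066 = 5,532.5400
Growing perpetuity: P = D₁ / (r − g) = 5,532.5400 / (0.096 − 0.066) = 184,418.00

184418.00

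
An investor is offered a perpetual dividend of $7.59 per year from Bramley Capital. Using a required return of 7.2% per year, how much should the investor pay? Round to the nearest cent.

Level perpetuity: PV = C / r = $7.59 / 0.072 = $105.42

$105.42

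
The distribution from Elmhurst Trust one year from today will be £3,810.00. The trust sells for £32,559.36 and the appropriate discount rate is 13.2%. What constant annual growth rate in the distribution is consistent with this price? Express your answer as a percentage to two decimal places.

P = D₁/(r−g) ⇒ g = r − D₁/P = 0.132 − £3,810.00/£32,559.36 = 0.014983

1.50%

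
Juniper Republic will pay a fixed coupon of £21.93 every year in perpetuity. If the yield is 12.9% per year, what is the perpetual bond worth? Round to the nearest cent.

£170.00

Level perpetuity: PV = C / r = £21.93 / 0.129 = £170.00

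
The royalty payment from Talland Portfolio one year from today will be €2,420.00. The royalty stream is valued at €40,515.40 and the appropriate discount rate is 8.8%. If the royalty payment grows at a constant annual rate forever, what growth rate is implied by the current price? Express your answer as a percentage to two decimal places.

2.83%

P = D₁/(r−g) ⇒ g = r − D₁/P = 0.088 − €2,420.00/€40,515.40 = 0.028270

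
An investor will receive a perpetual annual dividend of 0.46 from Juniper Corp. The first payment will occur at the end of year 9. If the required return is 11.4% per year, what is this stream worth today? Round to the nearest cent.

Value at end of year 8: C / r = 0.46 / 0.114 = 4.0351
Discount to today: PV = 4.0351 / (1 + 0.114)^8 = 4.0351 / 2.371819 = 1.70

1.70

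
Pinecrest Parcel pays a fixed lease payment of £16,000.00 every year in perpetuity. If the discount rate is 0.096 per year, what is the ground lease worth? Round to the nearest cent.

£166666.67

Level perpetuity: PV = C / r = £16,000.00 / 0.096 = £166,666.67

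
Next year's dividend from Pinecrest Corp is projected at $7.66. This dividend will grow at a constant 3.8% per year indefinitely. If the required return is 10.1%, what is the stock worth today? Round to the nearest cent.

$121.59

Growing perpetuity: P = D₁ / (r − g) = $7.6600 / (0.101 − 0.038) = $121.59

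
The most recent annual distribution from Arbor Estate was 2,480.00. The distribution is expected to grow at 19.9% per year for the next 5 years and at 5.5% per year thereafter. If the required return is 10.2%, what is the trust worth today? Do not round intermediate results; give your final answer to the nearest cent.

100962.80

D_1 = 2973.52000
D_2 = 3565.25048
D_3 = 4274.73533
D_4 = 5125.40766
D_5 = 6145.36378
Terminal value at year 5: TV = D_5×(1+g_2)/(r−g_2) = 6483.35879/0.047 = 137943.80397
P_0 = D_1/(1+r)^1 + D_2/(1+r)^2 + D_3/(1+r)^3 + D_4/(1+r)^4 + D_5/(1+r)^5 + TV/(1+r)^5
    = 2698.29401 + 2935.80265 + 3194.21722 + 3475.37790 + 3781.28684 + 84877.82172 = 100962.80035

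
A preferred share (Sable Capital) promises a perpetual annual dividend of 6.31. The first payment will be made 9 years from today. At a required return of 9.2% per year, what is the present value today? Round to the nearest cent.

33.92

Value at end of year 8: C / r = 6.31 / 0.092 = 68.5870
Discount to today: PV = 68.5870 / (1 + 0.092)^8 = 68.5870 / 2.022000 = 33.92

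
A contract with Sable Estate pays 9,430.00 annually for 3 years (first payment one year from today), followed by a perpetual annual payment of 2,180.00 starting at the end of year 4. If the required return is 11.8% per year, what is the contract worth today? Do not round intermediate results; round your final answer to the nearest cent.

35947.87

PV of 3-year annuity: 9,430.00 × [1 − (1+0.118)^−3] / 0.118 = 22727.33769
Perpetuity value at year 3: 2,180.00 / 0.118 = 18474.57627
PV of perpetuity: 18474.57627 / (1+0.118)^3 = 13220.53638
Total PV = 22727.33769 + 13220.53638 = 35947.87407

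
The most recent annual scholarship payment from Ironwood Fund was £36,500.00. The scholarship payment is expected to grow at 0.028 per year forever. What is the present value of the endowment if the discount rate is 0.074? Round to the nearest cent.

£815695.65

D₁ = D₀ × (1 + g) = £36,500.00 × 1.028 = £37,522.0000
Growing perpetuity: P = D₁ / (r − g) = £37,522.0000 / (0.074 − 0.028) = £815,695.65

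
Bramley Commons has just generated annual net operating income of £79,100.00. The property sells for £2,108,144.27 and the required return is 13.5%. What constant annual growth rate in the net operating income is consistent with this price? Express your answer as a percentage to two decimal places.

P = D₀(1+g)/(r−g) ⇒ P(r−g) = D₀(1+g) ⇒ g(P+D₀) = P·r − D₀
g = (P·r − D₀)/(P + D₀) = (£2,108,144.27×0.135 − £79,100.00) / (£2,108,144.27 + £79,100.00) = 0.093954

9.40%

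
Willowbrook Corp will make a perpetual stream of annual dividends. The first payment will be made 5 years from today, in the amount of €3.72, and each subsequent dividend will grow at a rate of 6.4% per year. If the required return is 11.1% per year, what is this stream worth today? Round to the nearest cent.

€51.95

Value at end of year 4: C₁ / (r − g) = €3.72 / (0.111 − 0.064) = €79.1489
Discount to today: PV = €79.1489 / (1 + 0.111)^4 = €79.1489 / 1.523548 = €51.95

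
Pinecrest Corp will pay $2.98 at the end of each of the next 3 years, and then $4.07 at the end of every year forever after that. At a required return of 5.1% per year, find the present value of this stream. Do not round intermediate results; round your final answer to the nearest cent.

$76.84

PV of 3-year annuity: $2.98 × [1 − (1+0.051)^−3] / 0.051 = 8.10010
Perpetuity value at year 3: $4.07 / 0.051 = 79.80392
PV of perpetuity: 79.80392 / (1+0.051)^3 = 68.74104
Total PV = 8.10010 + 68.74104 = 76.84113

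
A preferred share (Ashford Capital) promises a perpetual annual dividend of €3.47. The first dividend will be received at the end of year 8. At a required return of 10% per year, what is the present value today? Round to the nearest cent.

Value at end of year 7: C / r = €3.47 / 0.1 = €34.7000
Discount to today: PV = €34.7000 / (1 + 0.1)^7 = €34.7000 / 1.948717 = €17.81

€17.81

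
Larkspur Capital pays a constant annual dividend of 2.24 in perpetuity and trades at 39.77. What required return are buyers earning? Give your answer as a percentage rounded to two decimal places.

5.63%

P = C/r ⇒ r = C/P = 2.24/39.77 = 0.056324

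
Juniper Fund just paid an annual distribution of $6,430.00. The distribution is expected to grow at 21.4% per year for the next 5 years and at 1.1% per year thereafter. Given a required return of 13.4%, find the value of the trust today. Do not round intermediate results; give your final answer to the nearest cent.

D_1 = 7806.02000
D_2 = 9476.50828
D_3 = 11504.48105
D_4 = 13966.44000
D_5 = 16955.25816
Terminal value at year 5: TV = D_5×(1+g_2)/(r−g_2) = 17141.76600/0.123 = 139363.95119
P_0 = D_1/(1+r)^1 + D_2/(1+r)^2 + D_3/(1+r)^3 + D_4/(1+r)^4 + D_5/(1+r)^5 + TV/(1+r)^5
    = 6883.61552 + 7369.23214 + 7889.10742 + 8445.65821 + 9041.47184 + 74316.48802 = 113945.57314

$113945.57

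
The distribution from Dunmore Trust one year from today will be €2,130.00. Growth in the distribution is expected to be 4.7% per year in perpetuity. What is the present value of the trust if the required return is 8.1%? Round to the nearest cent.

€62647.06

Growing perpetuity: P = D₁ / (r − g) = €2,130.0000 / (0.081 − 0.047) = €62,647.06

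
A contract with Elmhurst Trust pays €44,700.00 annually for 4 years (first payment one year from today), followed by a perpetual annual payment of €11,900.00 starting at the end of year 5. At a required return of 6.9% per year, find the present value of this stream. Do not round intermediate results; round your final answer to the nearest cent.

PV of 4-year annuity: €44,700.00 × [1 − (1+0.069)^−4] / 0.069 = 151750.77797
Perpetuity value at year 4: €11,900.00 / 0.069 = 172463.76812
PV of perpetuity: 172463.76812 / (1+0.069)^4 = 132064.79143
Total PV = 151750.77797 + 132064.79143 = 283815.56940

€283815.57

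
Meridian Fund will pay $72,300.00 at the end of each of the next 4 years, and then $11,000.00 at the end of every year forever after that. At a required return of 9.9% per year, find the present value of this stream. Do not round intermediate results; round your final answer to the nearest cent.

$305845.24

PV of 4-year annuity: $72,300.00 × [1 − (1+0.099)^−4] / 0.099 = 229678.26134
Perpetuity value at year 4: $11,000.00 / 0.099 = 111111.11111
PV of perpetuity: 111111.11111 / (1+0.099)^4 = 76166.97730
Total PV = 229678.26134 + 76166.97730 = 305845.23864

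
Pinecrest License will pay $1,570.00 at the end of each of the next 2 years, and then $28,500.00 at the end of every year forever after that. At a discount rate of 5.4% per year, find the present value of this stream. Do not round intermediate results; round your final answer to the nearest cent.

PV of 2-year annuity: $1,570.00 × [1 − (1+0.054)^−2] / 0.054 = 2902.81173
Perpetuity value at year 2: $28,500.00 / 0.054 = 527777.77778
PV of perpetuity: 527777.77778 / (1+0.054)^2 = 475083.42465
Total PV = 2902.81173 + 475083.42465 = 477986.23638

$477986.24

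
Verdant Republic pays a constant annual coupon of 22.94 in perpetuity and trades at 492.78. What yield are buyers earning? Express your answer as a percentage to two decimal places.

P = C/r ⇒ r = C/P = 22.94/492.78 = 0.046552

4.66%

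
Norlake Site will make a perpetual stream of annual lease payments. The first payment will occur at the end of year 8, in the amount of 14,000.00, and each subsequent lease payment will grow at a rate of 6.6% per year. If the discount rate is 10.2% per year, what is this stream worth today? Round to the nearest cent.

Value at end of year 7: C₁ / (r − g) = 14,000.00 / (0.102 − 0.066) = 388,888.8889
Discount to today: PV = 388,888.8889 / (1 + 0.102)^7 = 388,888.8889 / 1.973655 = 197,039.99

197039.99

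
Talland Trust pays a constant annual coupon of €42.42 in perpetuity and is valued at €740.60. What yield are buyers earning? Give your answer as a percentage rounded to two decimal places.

5.73%

P = C/r ⇒ r = C/P = €42.42/€740.60 = 0.057278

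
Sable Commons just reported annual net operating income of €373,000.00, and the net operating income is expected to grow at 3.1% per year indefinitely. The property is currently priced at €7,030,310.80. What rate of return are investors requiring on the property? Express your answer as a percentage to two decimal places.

8.57%

D₁ = €373,000.00 × 1.031 = €384,563.0000
P = D₁/(r − g) ⇒ r = D₁/P + g = €384,563.0000/€7,030,310.80 + 0.031 = 0.054701 + 0.031 = 0.085701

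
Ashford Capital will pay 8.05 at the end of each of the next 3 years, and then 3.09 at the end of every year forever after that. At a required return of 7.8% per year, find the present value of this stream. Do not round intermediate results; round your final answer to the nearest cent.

PV of 3-year annuity: 8.05 × [1 − (1+0.078)^−3] / 0.078 = 20.82073
Perpetuity value at year 3: 3.09 / 0.078 = 39.61538
PV of perpetuity: 39.61538 / (1+0.078)^3 = 31.62333
Total PV = 20.82073 + 31.62333 = 52.44406

52.44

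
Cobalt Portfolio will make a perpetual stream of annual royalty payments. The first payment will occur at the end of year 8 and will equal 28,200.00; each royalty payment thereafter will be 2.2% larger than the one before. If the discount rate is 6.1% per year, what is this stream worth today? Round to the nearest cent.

477723.73

Value at end of year 7: C₁ / (r − g) = 28,200.00 / (0.061 − 0.022) = 723,076.9231
Discount to today: PV = 723,076.9231 / (1 + 0.061)^7 = 723,076.9231 / 1.513588 = 477,723.73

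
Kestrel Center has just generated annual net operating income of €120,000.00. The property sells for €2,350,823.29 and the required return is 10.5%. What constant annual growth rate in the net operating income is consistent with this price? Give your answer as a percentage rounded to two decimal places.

P = D₀(1+g)/(r−g) ⇒ P(r−g) = D₀(1+g) ⇒ g(P+D₀) = P·r − D₀
g = (P·r − D₀)/(P + D₀) = (€2,350,823.29×0.105 − €120,000.00) / (€2,350,823.29 + €120,000.00) = 0.051334

5.13%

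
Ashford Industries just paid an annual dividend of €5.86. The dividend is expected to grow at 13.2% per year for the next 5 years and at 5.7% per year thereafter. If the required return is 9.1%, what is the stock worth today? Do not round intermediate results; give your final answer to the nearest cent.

D_1 = 6.63352
D_2 = 7.50914
D_3 = 8.50035
D_4 = 9.62240
D_5 = 10.89255
Terminal value at year 5: TV = D_5×(1+g_2)/(r−g_2) = 11.51343/0.034 = 338.63030
P_0 = D_1/(1+r)^1 + D_2/(1+r)^2 + D_3/(1+r)^3 + D_4/(1+r)^4 + D_5/(1+r)^5 + TV/(1+r)^5
    = 6.08022 + 6.30872 + 6.54580 + 6.79179 + 7.04703 + 219.07966 = 251.85322

€251.85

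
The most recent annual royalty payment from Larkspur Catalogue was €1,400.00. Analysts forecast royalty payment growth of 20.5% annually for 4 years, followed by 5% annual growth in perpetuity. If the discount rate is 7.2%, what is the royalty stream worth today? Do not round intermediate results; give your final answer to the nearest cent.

D_1 = 1687.00000
D_2 = 2032.83500
D_3 = 2449.56617
D_4 = 2951.72724
Terminal value at year 4: TV = D_4×(1+g_2)/(r−g_2) = 3099.31360/0.022 = 140877.89104
P_0 = D_1/(1+r)^1 + D_2/(1+r)^2 + D_3/(1+r)^3 + D_4/(1+r)^4 + TV/(1+r)^4
    = 1573.69403 + 1768.93779 + 1988.40488 + 2235.10063 + 106675.25757 = 114241.39490

€114241.39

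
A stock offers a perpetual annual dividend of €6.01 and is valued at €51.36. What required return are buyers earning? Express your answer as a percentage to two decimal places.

P = C/r ⇒ r = C/P = €6.01/€51.36 = 0.117017

11.70%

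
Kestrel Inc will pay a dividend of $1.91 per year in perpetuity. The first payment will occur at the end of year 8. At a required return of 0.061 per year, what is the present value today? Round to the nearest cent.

Value at end of year 7: C / r = $1.91 / 0.061 = $31.3115
Discount to today: PV = $31.3115 / (1 + 0.061)^7 = $31.3115 / 1.513588 = $20.69

$20.69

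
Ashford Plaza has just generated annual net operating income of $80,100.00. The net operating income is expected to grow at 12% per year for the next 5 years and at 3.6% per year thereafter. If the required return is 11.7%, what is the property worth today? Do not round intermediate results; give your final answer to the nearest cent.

D_1 = 89712.00000
D_2 = 100477.44000
D_3 = 112534.73280
D_4 = 126038.90074
D_5 = 141163.56882
Terminal value at year 5: TV = D_5×(1+g_2)/(r−g_2) = 146245.45730/0.081 = 1805499.47286
P_0 = D_1/(1+r)^1 + D_2/(1+r)^2 + D_3/(1+r)^3 + D_4/(1+r)^4 + D_5/(1+r)^5 + TV/(1+r)^5
    = 80315.12981 + 80530.83741 + 80747.12435 + 80963.99219 + 81181.44248 + 1038320.67173 = 1442059.19798

$1442059.20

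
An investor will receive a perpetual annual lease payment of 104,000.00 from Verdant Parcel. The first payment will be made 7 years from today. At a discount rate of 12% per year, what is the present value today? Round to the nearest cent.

Value at end of year 6: C / r = 104,000.00 / 0.12 = 866,666.6667
Discount to today: PV = 866,666.6667 / (1 + 0.12)^6 = 866,666.6667 / 1.973823 = 439,080.31

439080.31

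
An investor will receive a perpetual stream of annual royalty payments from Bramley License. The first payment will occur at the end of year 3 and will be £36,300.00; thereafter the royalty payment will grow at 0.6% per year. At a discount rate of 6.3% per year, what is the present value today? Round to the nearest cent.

£563592.55

Value at end of year 2: C₁ / (r − g) = £36,300.00 / (0.063 − 0.006) = £636,842.1053
Discount to today: PV = £636,842.1053 / (1 + 0.063)^2 = £636,842.1053 / 1.129969 = £563,592.55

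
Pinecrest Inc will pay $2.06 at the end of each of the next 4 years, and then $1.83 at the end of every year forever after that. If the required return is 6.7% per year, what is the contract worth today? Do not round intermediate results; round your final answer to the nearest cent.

$28.10

PV of 4-year annuity: $2.06 × [1 − (1+0.067)^−4] / 0.067 = 7.02517
Perpetuity value at year 4: $1.83 / 0.067 = 27.31343
PV of perpetuity: 27.31343 / (1+0.067)^4 = 21.07262
Total PV = 7.02517 + 21.07262 = 28.09780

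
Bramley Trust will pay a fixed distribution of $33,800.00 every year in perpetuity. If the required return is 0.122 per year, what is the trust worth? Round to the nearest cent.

$277049.18

Level perpetuity: PV = C / r = $33,800.00 / 0.122 = $277,049.18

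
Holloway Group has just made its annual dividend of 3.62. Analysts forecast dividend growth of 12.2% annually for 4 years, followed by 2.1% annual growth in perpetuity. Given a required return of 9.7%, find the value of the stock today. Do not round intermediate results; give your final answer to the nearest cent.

68.54

D_1 = 4.06164
D_2 = 4.55716
D_3 = 5.11313
D_4 = 5.73694
Terminal value at year 4: TV = D_4×(1+g_2)/(r−g_2) = 5.85741/0.076 = 77.07120
P_0 = D_1/(1+r)^1 + D_2/(1+r)^2 + D_3/(1+r)^3 + D_4/(1+r)^4 + TV/(1+r)^4
    = 3.70250 + 3.78688 + 3.87318 + 3.96144 + 53.21887 = 68.54286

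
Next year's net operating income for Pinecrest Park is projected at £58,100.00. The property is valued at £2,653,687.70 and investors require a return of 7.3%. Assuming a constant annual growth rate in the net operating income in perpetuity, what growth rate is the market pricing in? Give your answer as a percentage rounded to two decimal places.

P = D₁/(r−g) ⇒ g = r − D₁/P = 0.073 − £58,100.00/£2,653,687.70 = 0.051106

5.11%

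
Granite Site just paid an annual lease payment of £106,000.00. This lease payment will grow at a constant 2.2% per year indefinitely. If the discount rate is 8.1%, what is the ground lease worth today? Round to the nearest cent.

D₁ = D₀ × (1 + g) = £106,000.00 × 1.022 = £108,332.0000
Growing perpetuity: P = D₁ / (r − g) = £108,332.0000 / (0.081 − 0.022) = £1,836,135.59

£1836135.59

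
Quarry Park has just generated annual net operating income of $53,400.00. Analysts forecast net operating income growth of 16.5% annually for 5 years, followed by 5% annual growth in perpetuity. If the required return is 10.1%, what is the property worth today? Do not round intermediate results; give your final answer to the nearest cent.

$1775653.03

D_1 = 62211.00000
D_2 = 72475.81500
D_3 = 84434.32448
D_4 = 98365.98801
D_5 = 114596.37604
Terminal value at year 5: TV = D_5×(1+g_2)/(r−g_2) = 120326.19484/0.051 = 2359337.15367
P_0 = D_1/(1+r)^1 + D_2/(1+r)^2 + D_3/(1+r)^3 + D_4/(1+r)^4 + D_5/(1+r)^5 + TV/(1+r)^5
    = 56504.08719 + 59788.61179 + 63264.06243 + 66941.53745 + 70832.78032 + 1458321.94767 = 1775653.02684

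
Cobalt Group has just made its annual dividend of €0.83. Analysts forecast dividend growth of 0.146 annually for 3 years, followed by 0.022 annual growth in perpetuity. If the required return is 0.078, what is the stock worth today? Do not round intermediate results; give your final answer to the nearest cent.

D_1 = 0.95118
D_2 = 1.09005
D_3 = 1.24920
Terminal value at year 3: TV = D_3×(1+g_2)/(r−g_2) = 1.27668/0.056 = 22.79790
P_0 = D_1/(1+r)^1 + D_2/(1+r)^2 + D_3/(1+r)^3 + TV/(1+r)^3
    = 0.88236 + 0.93802 + 0.99718 + 18.19862 = 21.01618

€21.02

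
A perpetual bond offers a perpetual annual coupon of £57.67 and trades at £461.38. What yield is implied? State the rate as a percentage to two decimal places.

12.50%

P = C/r ⇒ r = C/P = £57.67/£461.38 = 0.124995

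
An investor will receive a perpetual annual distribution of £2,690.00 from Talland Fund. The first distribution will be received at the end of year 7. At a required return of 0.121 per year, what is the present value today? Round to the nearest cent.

Value at end of year 6: C / r = £2,690.00 / 0.121 = £22,231.4050
Discount to today: PV = £22,231.4050 / (1 + 0.121)^6 = £22,231.4050 / 1.984420 = £11,202.97

£11202.97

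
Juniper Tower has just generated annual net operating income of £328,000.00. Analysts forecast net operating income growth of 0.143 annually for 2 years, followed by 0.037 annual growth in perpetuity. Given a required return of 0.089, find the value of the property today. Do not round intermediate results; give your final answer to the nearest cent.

£7911462.17

D_1 = 374904.00000
D_2 = 428515.27200
Terminal value at year 2: TV = D_2×(1+g_2)/(r−g_2) = 444370.33706/0.052 = 8545583.40508
P_0 = D_1/(1+r)^1 + D_2/(1+r)^2 + TV/(1+r)^2
    = 344264.46281 + 361335.42791 + 7205862.28347 = 7911462.17419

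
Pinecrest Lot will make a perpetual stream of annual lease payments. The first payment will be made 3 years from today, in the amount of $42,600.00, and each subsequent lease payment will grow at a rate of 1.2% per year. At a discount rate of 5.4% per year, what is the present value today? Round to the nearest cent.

Value at end of year 2: C₁ / (r − g) = $42,600.00 / (0.054 − 0.012) = $1,014,285.7143
Discount to today: PV = $1,014,285.7143 / (1 + 0.054)^2 = $1,014,285.7143 / 1.110916 = $913,017.47

$913017.47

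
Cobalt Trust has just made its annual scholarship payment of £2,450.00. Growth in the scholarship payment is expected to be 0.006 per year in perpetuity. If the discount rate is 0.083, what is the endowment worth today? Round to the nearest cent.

£32009.09

D₁ = D₀ × (1 + g) = £2,450.00 × 1.006 = £2,464.7000
Growing perpetuity: P = D₁ / (r − g) = £2,464.7000 / (0.083 − 0.006) = £32,009.09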